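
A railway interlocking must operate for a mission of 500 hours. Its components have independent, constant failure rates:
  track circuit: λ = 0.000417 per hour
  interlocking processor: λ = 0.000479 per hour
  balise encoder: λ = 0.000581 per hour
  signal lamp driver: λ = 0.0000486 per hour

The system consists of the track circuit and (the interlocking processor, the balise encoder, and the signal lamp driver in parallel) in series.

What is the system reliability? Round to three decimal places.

R(track circuit) = exp(−0.000417 × 500) = 0.81180
R(interlocking processor) = exp(−0.000479 × 500) = 0.78702
R(balise encoder) = exp(−0.000581 × 500) = 0.74789
R(signal lamp driver) = exp(−0.0000486 × 500) = 0.97599
Parallel (interlocking processor, balise encoder, and signal lamp driver): 1 − (1 − 0.78702)(1 − 0.74789)(1 − 0.97599) = 0.99871
Series (track circuit and [0.99871]): 0.81180 × 0.99871 = 0.811

0.811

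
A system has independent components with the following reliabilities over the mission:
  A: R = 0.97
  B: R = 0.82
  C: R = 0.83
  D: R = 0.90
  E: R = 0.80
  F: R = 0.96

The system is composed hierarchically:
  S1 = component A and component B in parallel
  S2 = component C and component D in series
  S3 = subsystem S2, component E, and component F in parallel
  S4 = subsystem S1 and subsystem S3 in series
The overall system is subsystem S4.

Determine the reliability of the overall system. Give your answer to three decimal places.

0.993

Parallel (A and B): 1 − (1 − 0.97000)(1 − 0.82000) = 0.99460
Series (C and D): 0.83000 × 0.90000 = 0.74700
Parallel ([0.74700], E, and F): 1 − (1 − 0.74700)(1 − 0.80000)(1 − 0.96000) = 0.99798
Series ([0.99460] and [0.99798]): 0.99460 × 0.99798 = 0.993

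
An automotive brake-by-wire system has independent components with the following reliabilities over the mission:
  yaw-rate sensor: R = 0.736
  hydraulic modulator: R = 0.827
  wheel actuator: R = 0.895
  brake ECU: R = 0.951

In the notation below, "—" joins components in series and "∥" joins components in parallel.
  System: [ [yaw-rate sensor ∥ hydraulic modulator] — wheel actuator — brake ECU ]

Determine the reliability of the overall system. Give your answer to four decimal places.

Parallel (yaw-rate sensor and hydraulic modulator): 1 − (1 − 0.736000)(1 − 0.827000) = 0.954328
Series ([0.954328], wheel actuator, and brake ECU): 0.954328 × 0.895000 × 0.951000 = 0.8123

0.8123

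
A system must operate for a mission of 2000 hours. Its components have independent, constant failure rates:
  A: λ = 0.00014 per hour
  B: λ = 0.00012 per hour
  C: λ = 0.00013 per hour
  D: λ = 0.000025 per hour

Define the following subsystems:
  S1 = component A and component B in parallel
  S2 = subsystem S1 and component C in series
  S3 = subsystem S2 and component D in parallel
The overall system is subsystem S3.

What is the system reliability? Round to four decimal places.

R(A) = exp(−0.00014 × 2000) = 0.755784
R(B) = exp(−0.00012 × 2000) = 0.786628
R(C) = exp(−0.00013 × 2000) = 0.771052
R(D) = exp(−0.000025 × 2000) = 0.951229
Parallel (A and B): 1 − (1 − 0.755784)(1 − 0.786628) = 0.947891
Series ([0.947891] and C): 0.947891 × 0.771052 = 0.730873
Parallel ([0.730873] and D): 1 − (1 − 0.730873)(1 − 0.951229) = 0.9869

0.9869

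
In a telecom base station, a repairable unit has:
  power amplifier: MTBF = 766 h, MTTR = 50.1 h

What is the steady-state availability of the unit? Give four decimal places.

A(power amplifier) = MTBF/(MTBF+MTTR) = 766/(766+50.1) = 0.9386

0.9386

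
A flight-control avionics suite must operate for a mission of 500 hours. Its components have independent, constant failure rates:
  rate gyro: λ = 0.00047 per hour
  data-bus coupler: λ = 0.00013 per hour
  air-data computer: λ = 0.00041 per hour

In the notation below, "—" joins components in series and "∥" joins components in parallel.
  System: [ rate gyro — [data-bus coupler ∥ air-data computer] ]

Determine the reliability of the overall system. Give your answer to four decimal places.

R(rate gyro) = exp(−0.00047 × 500) = 0.790571
R(data-bus coupler) = exp(−0.00013 × 500) = 0.937067
R(air-data computer) = exp(−0.00041 × 500) = 0.814647
Parallel (data-bus coupler and air-data computer): 1 − (1 − 0.937067)(1 − 0.814647) = 0.988335
Series (rate gyro and [0.988335]): 0.790571 × 0.988335 = 0.7813

0.7813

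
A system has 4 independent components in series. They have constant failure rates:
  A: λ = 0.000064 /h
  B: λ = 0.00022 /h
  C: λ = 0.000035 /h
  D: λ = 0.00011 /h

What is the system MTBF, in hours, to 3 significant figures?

Series of exponential components: λ_sys = Σ λ_i
λ_sys = 0.000064 + 0.00022 + 0.000035 + 0.00011 = 4.2900e-04 /h
MTBF = 1 / λ_sys = 2330 h

2330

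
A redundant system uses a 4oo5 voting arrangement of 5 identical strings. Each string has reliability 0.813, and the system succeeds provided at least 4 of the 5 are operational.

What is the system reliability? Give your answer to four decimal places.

R = Σ_{i=4}^{5} C(5,i) p^i (1−p)^{5−i} with p = 0.813
C(5,4)·0.813^4·0.187^1 = 0.408483
C(5,5)·0.813^5·0.187^0 = 0.355183
Sum = 0.7637

0.7637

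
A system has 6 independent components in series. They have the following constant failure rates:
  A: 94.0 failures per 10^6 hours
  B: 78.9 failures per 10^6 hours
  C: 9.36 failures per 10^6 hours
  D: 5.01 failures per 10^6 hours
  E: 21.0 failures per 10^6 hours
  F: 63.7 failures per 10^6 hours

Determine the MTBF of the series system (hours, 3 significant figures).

Series of exponential components: λ_sys = Σ λ_i
λ_sys = 0.0000940 + 0.0000789 + 0.00000936 + 0.00000501 + 0.0000210 + 0.0000637 = 2.7197e-04 /h
MTBF = 1 / λ_sys = 3680 h

3680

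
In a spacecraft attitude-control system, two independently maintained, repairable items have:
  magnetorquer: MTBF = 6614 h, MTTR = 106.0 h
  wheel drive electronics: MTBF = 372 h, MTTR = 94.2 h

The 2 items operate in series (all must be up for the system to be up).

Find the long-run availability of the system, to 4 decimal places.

A(magnetorquer) = MTBF/(MTBF+MTTR) = 6614/(6614+106.0) = 0.984226
A(wheel drive electronics) = MTBF/(MTBF+MTTR) = 372/(372+94.2) = 0.797941
Series availability: 0.984226 × 0.797941 = 0.7854

0.7854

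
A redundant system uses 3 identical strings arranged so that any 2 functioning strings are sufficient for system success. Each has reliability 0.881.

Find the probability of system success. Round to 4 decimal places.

R = Σ_{i=2}^{3} C(3,i) p^i (1−p)^{3−i} with p = 0.881
C(3,2)·0.881^2·0.119^1 = 0.277089
C(3,3)·0.881^3·0.119^0 = 0.683798
Sum = 0.9609

0.9609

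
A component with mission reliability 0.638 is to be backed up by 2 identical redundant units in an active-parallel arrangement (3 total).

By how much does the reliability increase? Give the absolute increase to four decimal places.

R_before = 0.638
R_after = 1 − (1 − 0.638)^3 = 0.9526
ΔR = 0.9526 − 0.638 = 0.3146

0.3146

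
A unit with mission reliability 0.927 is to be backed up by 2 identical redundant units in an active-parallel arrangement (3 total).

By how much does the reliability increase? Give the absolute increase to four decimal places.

0.0726

R_before = 0.927
R_after = 1 − (1 − 0.927)^3 = 0.9996
ΔR = 0.9996 − 0.927 = 0.0726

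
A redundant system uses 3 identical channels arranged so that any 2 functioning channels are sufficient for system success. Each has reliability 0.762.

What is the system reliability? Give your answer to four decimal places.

R = Σ_{i=2}^{3} C(3,i) p^i (1−p)^{3−i} with p = 0.762
C(3,2)·0.762^2·0.238^1 = 0.414580
C(3,3)·0.762^3·0.238^0 = 0.442451
Sum = 0.8570

0.8570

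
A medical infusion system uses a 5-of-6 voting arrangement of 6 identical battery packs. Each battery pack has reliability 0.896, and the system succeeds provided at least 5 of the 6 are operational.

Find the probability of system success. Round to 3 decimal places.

0.878

R = Σ_{i=5}^{6} C(6,i) p^i (1−p)^{6−i} with p = 0.896
C(6,5)·0.896^5·0.104^1 = 0.36035
C(6,6)·0.896^6·0.104^0 = 0.51743
Sum = 0.878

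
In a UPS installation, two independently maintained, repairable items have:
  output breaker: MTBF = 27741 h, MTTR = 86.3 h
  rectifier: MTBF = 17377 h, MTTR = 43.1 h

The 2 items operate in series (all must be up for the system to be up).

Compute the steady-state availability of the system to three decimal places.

0.994

A(output breaker) = MTBF/(MTBF+MTTR) = 27741/(27741+86.3) = 0.996899
A(rectifier) = MTBF/(MTBF+MTTR) = 17377/(17377+43.1) = 0.997526
Series availability: 0.996899 × 0.997526 = 0.994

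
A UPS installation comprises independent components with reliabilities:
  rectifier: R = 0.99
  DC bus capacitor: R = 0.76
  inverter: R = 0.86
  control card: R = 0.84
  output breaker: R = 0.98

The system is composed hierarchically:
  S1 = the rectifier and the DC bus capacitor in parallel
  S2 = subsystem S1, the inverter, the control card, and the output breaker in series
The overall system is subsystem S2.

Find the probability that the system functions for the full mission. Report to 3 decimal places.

0.706

Parallel (rectifier and DC bus capacitor): 1 − (1 − 0.99000)(1 − 0.76000) = 0.99760
Series ([0.99760], inverter, control card, and output breaker): 0.99760 × 0.86000 × 0.84000 × 0.98000 = 0.706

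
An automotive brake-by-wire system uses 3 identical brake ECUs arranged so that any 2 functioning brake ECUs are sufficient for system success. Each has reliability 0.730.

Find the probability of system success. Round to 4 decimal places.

0.8207

R = Σ_{i=2}^{3} C(3,i) p^i (1−p)^{3−i} with p = 0.730
C(3,2)·0.730^2·0.270^1 = 0.431649
C(3,3)·0.730^3·0.270^0 = 0.389017
Sum = 0.8207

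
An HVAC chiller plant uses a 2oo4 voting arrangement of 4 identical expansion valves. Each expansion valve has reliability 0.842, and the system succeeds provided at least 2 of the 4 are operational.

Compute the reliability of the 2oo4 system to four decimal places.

R = Σ_{i=2}^{4} C(4,i) p^i (1−p)^{4−i} with p = 0.842
C(4,2)·0.842^2·0.158^2 = 0.106191
C(4,3)·0.842^3·0.158^1 = 0.377271
C(4,4)·0.842^4·0.158^0 = 0.502630
Sum = 0.9861

0.9861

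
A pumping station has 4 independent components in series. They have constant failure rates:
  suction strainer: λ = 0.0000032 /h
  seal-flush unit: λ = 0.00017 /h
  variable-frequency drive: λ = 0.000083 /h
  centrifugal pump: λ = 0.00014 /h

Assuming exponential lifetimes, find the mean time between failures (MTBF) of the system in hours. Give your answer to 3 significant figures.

Series of exponential components: λ_sys = Σ λ_i
λ_sys = 0.0000032 + 0.00017 + 0.000083 + 0.00014 = 3.9620e-04 /h
MTBF = 1 / λ_sys = 2520 h

2520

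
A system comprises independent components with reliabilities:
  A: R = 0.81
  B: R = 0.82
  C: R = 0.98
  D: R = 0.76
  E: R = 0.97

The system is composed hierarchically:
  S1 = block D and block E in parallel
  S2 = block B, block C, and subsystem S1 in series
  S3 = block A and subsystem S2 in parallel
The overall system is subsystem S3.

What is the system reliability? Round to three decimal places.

Parallel (D and E): 1 − (1 − 0.76000)(1 − 0.97000) = 0.99280
Series (B, C, and [0.99280]): 0.82000 × 0.98000 × 0.99280 = 0.79781
Parallel (A and [0.79781]): 1 − (1 − 0.81000)(1 − 0.79781) = 0.962

0.962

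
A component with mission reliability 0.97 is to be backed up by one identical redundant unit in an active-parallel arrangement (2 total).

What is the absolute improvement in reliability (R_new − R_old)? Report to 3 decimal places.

0.029

R_before = 0.97
R_after = 1 − (1 − 0.97)^2 = 0.999
ΔR = 0.999 − 0.97 = 0.029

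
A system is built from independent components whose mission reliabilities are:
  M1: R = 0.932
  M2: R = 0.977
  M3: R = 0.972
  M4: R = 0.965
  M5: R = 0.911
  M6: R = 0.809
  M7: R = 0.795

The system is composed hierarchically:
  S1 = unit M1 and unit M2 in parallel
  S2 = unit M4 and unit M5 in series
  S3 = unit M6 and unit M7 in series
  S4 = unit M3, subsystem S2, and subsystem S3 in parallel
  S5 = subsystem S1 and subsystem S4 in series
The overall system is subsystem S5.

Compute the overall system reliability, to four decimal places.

Parallel (M1 and M2): 1 − (1 − 0.932000)(1 − 0.977000) = 0.998436
Series (M4 and M5): 0.965000 × 0.911000 = 0.879115
Series (M6 and M7): 0.809000 × 0.795000 = 0.643155
Parallel (M3, [0.879115], and [0.643155]): 1 − (1 − 0.972000)(1 − 0.879115)(1 − 0.643155) = 0.998792
Series ([0.998436] and [0.998792]): 0.998436 × 0.998792 = 0.9972

0.9972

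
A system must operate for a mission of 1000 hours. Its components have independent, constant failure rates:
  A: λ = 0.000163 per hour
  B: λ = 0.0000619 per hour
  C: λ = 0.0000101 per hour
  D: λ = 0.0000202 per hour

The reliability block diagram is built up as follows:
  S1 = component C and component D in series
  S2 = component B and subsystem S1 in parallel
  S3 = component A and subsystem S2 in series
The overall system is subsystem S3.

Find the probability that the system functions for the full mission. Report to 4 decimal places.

0.8481

R(A) = exp(−0.000163 × 1000) = 0.849591
R(B) = exp(−0.0000619 × 1000) = 0.939977
R(C) = exp(−0.0000101 × 1000) = 0.989951
R(D) = exp(−0.0000202 × 1000) = 0.980003
Series (C and D): 0.989951 × 0.980003 = 0.970155
Parallel (B and [0.970155]): 1 − (1 − 0.939977)(1 − 0.970155) = 0.998209
Series (A and [0.998209]): 0.849591 × 0.998209 = 0.8481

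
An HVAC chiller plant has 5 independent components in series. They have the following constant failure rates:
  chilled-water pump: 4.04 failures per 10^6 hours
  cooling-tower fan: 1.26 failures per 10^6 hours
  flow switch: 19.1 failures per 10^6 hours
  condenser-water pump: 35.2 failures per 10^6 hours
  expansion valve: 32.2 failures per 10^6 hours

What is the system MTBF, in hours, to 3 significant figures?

10900

Series of exponential components: λ_sys = Σ λ_i
λ_sys = 0.00000404 + 0.00000126 + 0.0000191 + 0.0000352 + 0.0000322 = 9.1800e-05 /h
MTBF = 1 / λ_sys = 10900 h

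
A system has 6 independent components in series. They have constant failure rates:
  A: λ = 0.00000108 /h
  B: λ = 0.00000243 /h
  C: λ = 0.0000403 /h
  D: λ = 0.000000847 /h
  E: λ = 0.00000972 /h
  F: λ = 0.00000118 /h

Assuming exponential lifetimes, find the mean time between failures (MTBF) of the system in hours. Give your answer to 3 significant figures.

18000

Series of exponential components: λ_sys = Σ λ_i
λ_sys = 0.00000108 + 0.00000243 + 0.0000403 + 0.000000847 + 0.00000972 + 0.00000118 = 5.5557e-05 /h
MTBF = 1 / λ_sys = 18000 h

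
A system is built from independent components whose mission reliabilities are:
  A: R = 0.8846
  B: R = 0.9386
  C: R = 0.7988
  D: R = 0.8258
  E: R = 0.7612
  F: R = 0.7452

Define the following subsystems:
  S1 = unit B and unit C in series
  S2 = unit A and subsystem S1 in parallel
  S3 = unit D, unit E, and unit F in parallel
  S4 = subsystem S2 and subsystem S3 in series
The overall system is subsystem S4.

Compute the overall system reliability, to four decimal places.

Series (B and C): 0.938600 × 0.798800 = 0.749754
Parallel (A and [0.749754]): 1 − (1 − 0.884600)(1 − 0.749754) = 0.971122
Parallel (D, E, and F): 1 − (1 − 0.825800)(1 − 0.761200)(1 − 0.745200) = 0.989401
Series ([0.971122] and [0.989401]): 0.971122 × 0.989401 = 0.9608

0.9608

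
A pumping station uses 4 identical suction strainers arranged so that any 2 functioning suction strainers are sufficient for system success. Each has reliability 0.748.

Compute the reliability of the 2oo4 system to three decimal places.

R = Σ_{i=2}^{4} C(4,i) p^i (1−p)^{4−i} with p = 0.748
C(4,2)·0.748^2·0.252^2 = 0.21318
C(4,3)·0.748^3·0.252^1 = 0.42186
C(4,4)·0.748^4·0.252^0 = 0.31304
Sum = 0.948

0.948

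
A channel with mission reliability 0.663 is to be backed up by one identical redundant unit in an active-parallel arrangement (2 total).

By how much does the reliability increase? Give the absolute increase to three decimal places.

R_before = 0.663
R_after = 1 − (1 − 0.663)^2 = 0.886
ΔR = 0.886 − 0.663 = 0.223

0.223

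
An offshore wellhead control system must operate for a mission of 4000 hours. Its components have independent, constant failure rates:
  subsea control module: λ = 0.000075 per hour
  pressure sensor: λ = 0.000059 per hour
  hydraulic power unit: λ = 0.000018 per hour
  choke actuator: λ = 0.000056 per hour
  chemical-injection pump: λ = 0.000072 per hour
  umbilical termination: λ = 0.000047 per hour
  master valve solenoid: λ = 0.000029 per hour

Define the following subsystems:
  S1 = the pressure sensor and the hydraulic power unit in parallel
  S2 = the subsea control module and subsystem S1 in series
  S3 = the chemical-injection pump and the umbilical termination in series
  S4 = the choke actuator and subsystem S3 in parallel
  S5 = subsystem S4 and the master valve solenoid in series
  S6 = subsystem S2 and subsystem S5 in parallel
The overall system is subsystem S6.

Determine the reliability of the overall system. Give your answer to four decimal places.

R(subsea control module) = exp(−0.000075 × 4000) = 0.740818
R(pressure sensor) = exp(−0.000059 × 4000) = 0.789781
R(hydraulic power unit) = exp(−0.000018 × 4000) = 0.930531
R(choke actuator) = exp(−0.000056 × 4000) = 0.799315
R(chemical-injection pump) = exp(−0.000072 × 4000) = 0.749762
R(umbilical termination) = exp(−0.000047 × 4000) = 0.828615
R(master valve solenoid) = exp(−0.000029 × 4000) = 0.890475
Parallel (pressure sensor and hydraulic power unit): 1 − (1 − 0.789781)(1 − 0.930531) = 0.985396
Series (subsea control module and [0.985396]): 0.740818 × 0.985396 = 0.729999
Series (chemical-injection pump and umbilical termination): 0.749762 × 0.828615 = 0.621264
Parallel (choke actuator and [0.621264]): 1 − (1 − 0.799315)(1 − 0.621264) = 0.923993
Series ([0.923993] and master valve solenoid): 0.923993 × 0.890475 = 0.822793
Parallel ([0.729999] and [0.822793]): 1 − (1 − 0.729999)(1 − 0.822793) = 0.9522

0.9522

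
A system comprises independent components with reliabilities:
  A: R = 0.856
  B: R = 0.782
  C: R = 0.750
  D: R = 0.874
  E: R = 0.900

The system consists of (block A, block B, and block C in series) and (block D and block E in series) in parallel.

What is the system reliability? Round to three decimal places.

Series (A, B, and C): 0.85600 × 0.78200 × 0.75000 = 0.50204
Series (D and E): 0.87400 × 0.90000 = 0.78660
Parallel ([0.50204] and [0.78660]): 1 − (1 − 0.50204)(1 − 0.78660) = 0.894

0.894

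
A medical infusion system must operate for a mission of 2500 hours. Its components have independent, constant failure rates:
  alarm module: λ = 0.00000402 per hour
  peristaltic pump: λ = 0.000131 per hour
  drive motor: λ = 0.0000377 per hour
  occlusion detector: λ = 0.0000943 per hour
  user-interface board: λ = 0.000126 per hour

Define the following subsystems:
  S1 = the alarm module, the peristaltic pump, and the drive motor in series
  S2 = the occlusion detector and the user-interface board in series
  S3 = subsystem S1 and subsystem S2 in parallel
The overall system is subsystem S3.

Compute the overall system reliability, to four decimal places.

0.8515

R(alarm module) = exp(−0.00000402 × 2500) = 0.990000
R(peristaltic pump) = exp(−0.000131 × 2500) = 0.720723
R(drive motor) = exp(−0.0000377 × 2500) = 0.910055
R(occlusion detector) = exp(−0.0000943 × 2500) = 0.789978
R(user-interface board) = exp(−0.000126 × 2500) = 0.729789
Series (alarm module, peristaltic pump, and drive motor): 0.990000 × 0.720723 × 0.910055 = 0.649339
Series (occlusion detector and user-interface board): 0.789978 × 0.729789 = 0.576517
Parallel ([0.649339] and [0.576517]): 1 − (1 − 0.649339)(1 − 0.576517) = 0.8515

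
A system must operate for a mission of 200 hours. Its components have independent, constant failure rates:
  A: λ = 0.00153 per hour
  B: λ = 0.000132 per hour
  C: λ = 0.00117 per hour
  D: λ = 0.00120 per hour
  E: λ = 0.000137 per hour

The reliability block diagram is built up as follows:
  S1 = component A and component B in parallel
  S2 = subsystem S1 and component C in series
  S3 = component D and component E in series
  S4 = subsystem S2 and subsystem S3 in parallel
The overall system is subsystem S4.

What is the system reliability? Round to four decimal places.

R(A) = exp(−0.00153 × 200) = 0.736387
R(B) = exp(−0.000132 × 200) = 0.973945
R(C) = exp(−0.00117 × 200) = 0.791362
R(D) = exp(−0.00120 × 200) = 0.786628
R(E) = exp(−0.000137 × 200) = 0.972972
Parallel (A and B): 1 − (1 − 0.736387)(1 − 0.973945) = 0.993132
Series ([0.993132] and C): 0.993132 × 0.791362 = 0.785927
Series (D and E): 0.786628 × 0.972972 = 0.765367
Parallel ([0.785927] and [0.765367]): 1 − (1 − 0.785927)(1 − 0.765367) = 0.9498

0.9498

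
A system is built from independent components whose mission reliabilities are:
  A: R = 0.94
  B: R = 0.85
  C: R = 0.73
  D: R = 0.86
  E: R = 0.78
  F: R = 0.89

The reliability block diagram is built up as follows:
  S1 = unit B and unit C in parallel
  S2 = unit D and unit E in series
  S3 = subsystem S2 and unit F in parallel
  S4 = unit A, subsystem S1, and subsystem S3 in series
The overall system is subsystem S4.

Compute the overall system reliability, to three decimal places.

Parallel (B and C): 1 − (1 − 0.85000)(1 − 0.73000) = 0.95950
Series (D and E): 0.86000 × 0.78000 = 0.67080
Parallel ([0.67080] and F): 1 − (1 − 0.67080)(1 − 0.89000) = 0.96379
Series (A, [0.95950], and [0.96379]): 0.94000 × 0.95950 × 0.96379 = 0.869

0.869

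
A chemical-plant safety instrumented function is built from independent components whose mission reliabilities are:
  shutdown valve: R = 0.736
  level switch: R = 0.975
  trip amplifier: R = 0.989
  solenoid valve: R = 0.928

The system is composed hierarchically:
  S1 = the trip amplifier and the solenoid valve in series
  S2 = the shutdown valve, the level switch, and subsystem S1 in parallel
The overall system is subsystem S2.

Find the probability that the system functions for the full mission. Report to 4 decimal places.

Series (trip amplifier and solenoid valve): 0.989000 × 0.928000 = 0.917792
Parallel (shutdown valve, level switch, and [0.917792]): 1 − (1 − 0.736000)(1 − 0.975000)(1 − 0.917792) = 0.9995

0.9995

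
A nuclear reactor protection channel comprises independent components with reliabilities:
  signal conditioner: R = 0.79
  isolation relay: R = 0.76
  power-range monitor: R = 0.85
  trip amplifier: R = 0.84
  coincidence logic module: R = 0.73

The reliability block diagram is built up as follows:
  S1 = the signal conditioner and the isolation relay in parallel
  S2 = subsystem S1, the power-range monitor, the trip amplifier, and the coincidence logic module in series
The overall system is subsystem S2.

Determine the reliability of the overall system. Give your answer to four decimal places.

Parallel (signal conditioner and isolation relay): 1 − (1 − 0.790000)(1 − 0.760000) = 0.949600
Series ([0.949600], power-range monitor, trip amplifier, and coincidence logic module): 0.949600 × 0.850000 × 0.840000 × 0.730000 = 0.4950

0.4950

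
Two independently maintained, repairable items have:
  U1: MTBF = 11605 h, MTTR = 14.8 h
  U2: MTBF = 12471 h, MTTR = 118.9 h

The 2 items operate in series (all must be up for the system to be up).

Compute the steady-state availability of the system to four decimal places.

0.9893

A(U1) = MTBF/(MTBF+MTTR) = 11605/(11605+14.8) = 0.998726
A(U2) = MTBF/(MTBF+MTTR) = 12471/(12471+118.9) = 0.990556
Series availability: 0.998726 × 0.990556 = 0.9893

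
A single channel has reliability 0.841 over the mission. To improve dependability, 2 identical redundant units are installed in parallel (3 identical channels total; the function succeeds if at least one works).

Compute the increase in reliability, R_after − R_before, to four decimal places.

R_before = 0.841
R_after = 1 − (1 − 0.841)^3 = 0.9960
ΔR = 0.9960 − 0.841 = 0.1550

0.1550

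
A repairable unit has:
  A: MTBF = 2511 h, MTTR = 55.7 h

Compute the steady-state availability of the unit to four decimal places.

0.9783

A(A) = MTBF/(MTBF+MTTR) = 2511/(2511+55.7) = 0.9783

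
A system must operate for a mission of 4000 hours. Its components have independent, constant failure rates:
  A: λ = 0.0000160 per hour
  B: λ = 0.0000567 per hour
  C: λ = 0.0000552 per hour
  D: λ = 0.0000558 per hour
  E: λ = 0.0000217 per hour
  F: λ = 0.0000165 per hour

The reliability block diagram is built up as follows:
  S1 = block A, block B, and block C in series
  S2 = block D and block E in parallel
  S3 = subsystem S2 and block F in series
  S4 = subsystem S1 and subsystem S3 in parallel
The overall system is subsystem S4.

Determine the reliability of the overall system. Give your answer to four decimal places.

0.9682

R(A) = exp(−0.0000160 × 4000) = 0.938005
R(B) = exp(−0.0000567 × 4000) = 0.797080
R(C) = exp(−0.0000552 × 4000) = 0.801877
R(D) = exp(−0.0000558 × 4000) = 0.799955
R(E) = exp(−0.0000217 × 4000) = 0.916860
R(F) = exp(−0.0000165 × 4000) = 0.936131
Series (A, B, and C): 0.938005 × 0.797080 × 0.801877 = 0.599535
Parallel (D and E): 1 − (1 − 0.799955)(1 − 0.916860) = 0.983368
Series ([0.983368] and F): 0.983368 × 0.936131 = 0.920561
Parallel ([0.599535] and [0.920561]): 1 − (1 − 0.599535)(1 − 0.920561) = 0.9682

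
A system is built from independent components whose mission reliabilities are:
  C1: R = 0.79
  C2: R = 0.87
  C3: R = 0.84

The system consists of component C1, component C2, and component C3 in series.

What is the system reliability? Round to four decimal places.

Series (C1, C2, and C3): 0.790000 × 0.870000 × 0.840000 = 0.5773

0.5773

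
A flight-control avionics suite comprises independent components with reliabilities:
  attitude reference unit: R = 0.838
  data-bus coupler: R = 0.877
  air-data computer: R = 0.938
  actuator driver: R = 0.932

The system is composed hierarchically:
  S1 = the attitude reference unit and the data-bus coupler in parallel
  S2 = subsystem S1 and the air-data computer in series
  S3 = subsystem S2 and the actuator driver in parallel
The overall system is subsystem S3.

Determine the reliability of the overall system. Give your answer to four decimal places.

Parallel (attitude reference unit and data-bus coupler): 1 − (1 − 0.838000)(1 − 0.877000) = 0.980074
Series ([0.980074] and air-data computer): 0.980074 × 0.938000 = 0.919309
Parallel ([0.919309] and actuator driver): 1 − (1 − 0.919309)(1 − 0.932000) = 0.9945

0.9945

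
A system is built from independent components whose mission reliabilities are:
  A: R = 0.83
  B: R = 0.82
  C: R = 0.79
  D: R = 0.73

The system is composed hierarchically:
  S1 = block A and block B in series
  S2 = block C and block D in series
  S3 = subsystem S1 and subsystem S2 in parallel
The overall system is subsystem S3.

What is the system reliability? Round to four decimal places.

Series (A and B): 0.830000 × 0.820000 = 0.680600
Series (C and D): 0.790000 × 0.730000 = 0.576700
Parallel ([0.680600] and [0.576700]): 1 − (1 − 0.680600)(1 − 0.576700) = 0.8648

0.8648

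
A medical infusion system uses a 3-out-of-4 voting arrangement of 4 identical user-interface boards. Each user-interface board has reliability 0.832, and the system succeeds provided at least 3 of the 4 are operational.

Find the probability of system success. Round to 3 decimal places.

R = Σ_{i=3}^{4} C(4,i) p^i (1−p)^{4−i} with p = 0.832
C(4,3)·0.832^3·0.168^1 = 0.38703
C(4,4)·0.832^4·0.168^0 = 0.47917
Sum = 0.866

0.866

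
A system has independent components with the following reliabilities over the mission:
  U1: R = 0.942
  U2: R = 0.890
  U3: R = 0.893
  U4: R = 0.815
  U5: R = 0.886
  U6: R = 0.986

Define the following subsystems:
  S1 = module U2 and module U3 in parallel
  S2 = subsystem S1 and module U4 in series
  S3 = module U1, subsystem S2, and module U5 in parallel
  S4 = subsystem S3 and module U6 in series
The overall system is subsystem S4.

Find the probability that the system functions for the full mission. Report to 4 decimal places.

0.9847

Parallel (U2 and U3): 1 − (1 − 0.890000)(1 − 0.893000) = 0.988230
Series ([0.988230] and U4): 0.988230 × 0.815000 = 0.805407
Parallel (U1, [0.805407], and U5): 1 − (1 − 0.942000)(1 − 0.805407)(1 − 0.886000) = 0.998713
Series ([0.998713] and U6): 0.998713 × 0.986000 = 0.9847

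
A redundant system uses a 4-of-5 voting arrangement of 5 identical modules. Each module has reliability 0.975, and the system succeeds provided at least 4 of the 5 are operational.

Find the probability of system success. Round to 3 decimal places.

R = Σ_{i=4}^{5} C(5,i) p^i (1−p)^{5−i} with p = 0.975
C(5,4)·0.975^4·0.025^1 = 0.11296
C(5,5)·0.975^5·0.025^0 = 0.88110
Sum = 0.994

0.994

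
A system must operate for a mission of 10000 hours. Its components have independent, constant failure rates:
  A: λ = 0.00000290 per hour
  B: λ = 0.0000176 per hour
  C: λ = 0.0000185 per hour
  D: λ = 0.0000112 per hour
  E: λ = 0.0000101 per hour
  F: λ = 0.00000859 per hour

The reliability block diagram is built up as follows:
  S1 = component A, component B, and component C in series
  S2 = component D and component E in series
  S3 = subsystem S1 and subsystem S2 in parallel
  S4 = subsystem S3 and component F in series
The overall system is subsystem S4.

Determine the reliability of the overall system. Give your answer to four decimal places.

0.8608

R(A) = exp(−0.00000290 × 10000) = 0.971416
R(B) = exp(−0.0000176 × 10000) = 0.838618
R(C) = exp(−0.0000185 × 10000) = 0.831104
R(D) = exp(−0.0000112 × 10000) = 0.894044
R(E) = exp(−0.0000101 × 10000) = 0.903933
R(F) = exp(−0.00000859 × 10000) = 0.917686
Series (A, B, and C): 0.971416 × 0.838618 × 0.831104 = 0.677056
Series (D and E): 0.894044 × 0.903933 = 0.808156
Parallel ([0.677056] and [0.808156]): 1 − (1 − 0.677056)(1 − 0.808156) = 0.938045
Series ([0.938045] and F): 0.938045 × 0.917686 = 0.8608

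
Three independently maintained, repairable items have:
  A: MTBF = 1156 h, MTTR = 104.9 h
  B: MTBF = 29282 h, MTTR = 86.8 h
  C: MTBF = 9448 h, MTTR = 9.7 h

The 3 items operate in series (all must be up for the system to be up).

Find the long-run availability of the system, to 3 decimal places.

A(A) = MTBF/(MTBF+MTTR) = 1156/(1156+104.9) = 0.916805
A(B) = MTBF/(MTBF+MTTR) = 29282/(29282+86.8) = 0.997044
A(C) = MTBF/(MTBF+MTTR) = 9448/(9448+9.7) = 0.998974
Series availability: 0.916805 × 0.997044 × 0.998974 = 0.913

0.913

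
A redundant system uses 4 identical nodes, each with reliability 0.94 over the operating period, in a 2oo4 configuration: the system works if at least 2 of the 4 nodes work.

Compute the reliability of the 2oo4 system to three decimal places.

0.999

R = Σ_{i=2}^{4} C(4,i) p^i (1−p)^{4−i} with p = 0.94
C(4,2)·0.94^2·0.06^2 = 0.01909
C(4,3)·0.94^3·0.06^1 = 0.19934
C(4,4)·0.94^4·0.06^0 = 0.78075
Sum = 0.999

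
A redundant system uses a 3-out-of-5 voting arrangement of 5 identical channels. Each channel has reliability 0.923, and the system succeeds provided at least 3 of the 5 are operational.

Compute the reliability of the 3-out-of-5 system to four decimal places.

0.9959

R = Σ_{i=3}^{5} C(5,i) p^i (1−p)^{5−i} with p = 0.923
C(5,3)·0.923^3·0.077^2 = 0.046622
C(5,4)·0.923^4·0.077^1 = 0.279426
C(5,5)·0.923^5·0.077^0 = 0.669898
Sum = 0.9959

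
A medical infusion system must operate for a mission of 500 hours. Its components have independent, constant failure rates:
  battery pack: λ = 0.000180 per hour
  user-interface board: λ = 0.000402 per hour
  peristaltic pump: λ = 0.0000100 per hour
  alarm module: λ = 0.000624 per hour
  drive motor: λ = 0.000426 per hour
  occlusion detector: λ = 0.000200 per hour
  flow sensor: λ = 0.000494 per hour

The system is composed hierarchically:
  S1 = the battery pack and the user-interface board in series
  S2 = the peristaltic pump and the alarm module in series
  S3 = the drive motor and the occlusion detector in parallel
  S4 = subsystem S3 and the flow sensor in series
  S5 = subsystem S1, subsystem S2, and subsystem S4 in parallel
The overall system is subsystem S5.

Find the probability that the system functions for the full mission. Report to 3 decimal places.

0.984

R(battery pack) = exp(−0.000180 × 500) = 0.91393
R(user-interface board) = exp(−0.000402 × 500) = 0.81791
R(peristaltic pump) = exp(−0.0000100 × 500) = 0.99501
R(alarm module) = exp(−0.000624 × 500) = 0.73198
R(drive motor) = exp(−0.000426 × 500) = 0.80816
R(occlusion detector) = exp(−0.000200 × 500) = 0.90484
R(flow sensor) = exp(−0.000494 × 500) = 0.78114
Series (battery pack and user-interface board): 0.91393 × 0.81791 = 0.74751
Series (peristaltic pump and alarm module): 0.99501 × 0.73198 = 0.72833
Parallel (drive motor and occlusion detector): 1 − (1 − 0.80816)(1 − 0.90484) = 0.98174
Series ([0.98174] and flow sensor): 0.98174 × 0.78114 = 0.76688
Parallel ([0.74751], [0.72833], and [0.76688]): 1 − (1 − 0.74751)(1 − 0.72833)(1 − 0.76688) = 0.984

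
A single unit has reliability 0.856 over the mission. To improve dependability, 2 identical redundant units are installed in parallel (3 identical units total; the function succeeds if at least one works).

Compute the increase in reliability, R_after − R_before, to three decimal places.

0.141

R_before = 0.856
R_after = 1 − (1 − 0.856)^3 = 0.997
ΔR = 0.997 − 0.856 = 0.141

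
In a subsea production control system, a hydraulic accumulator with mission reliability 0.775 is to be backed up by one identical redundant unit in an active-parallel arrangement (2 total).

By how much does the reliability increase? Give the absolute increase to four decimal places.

R_before = 0.775
R_after = 1 − (1 − 0.775)^2 = 0.9494
ΔR = 0.9494 − 0.775 = 0.1744

0.1744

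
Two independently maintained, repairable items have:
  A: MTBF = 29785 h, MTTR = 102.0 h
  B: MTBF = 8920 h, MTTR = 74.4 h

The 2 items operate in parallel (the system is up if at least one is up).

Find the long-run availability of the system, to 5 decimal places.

A(A) = MTBF/(MTBF+MTTR) = 29785/(29785+102.0) = 0.996587
A(B) = MTBF/(MTBF+MTTR) = 8920/(8920+74.4) = 0.991728
Parallel availability: 1 − (1 − 0.996587)(1 − 0.991728) = 0.99997

0.99997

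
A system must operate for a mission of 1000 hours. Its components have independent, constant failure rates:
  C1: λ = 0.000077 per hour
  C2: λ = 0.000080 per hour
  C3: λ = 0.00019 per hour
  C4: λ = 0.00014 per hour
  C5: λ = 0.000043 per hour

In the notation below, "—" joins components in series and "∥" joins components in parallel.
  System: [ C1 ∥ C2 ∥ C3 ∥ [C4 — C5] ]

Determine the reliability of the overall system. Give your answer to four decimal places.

R(C1) = exp(−0.000077 × 1000) = 0.925890
R(C2) = exp(−0.000080 × 1000) = 0.923116
R(C3) = exp(−0.00019 × 1000) = 0.826959
R(C4) = exp(−0.00014 × 1000) = 0.869358
R(C5) = exp(−0.000043 × 1000) = 0.957911
Series (C4 and C5): 0.869358 × 0.957911 = 0.832768
Parallel (C1, C2, C3, and [0.832768]): 1 − (1 − 0.925890)(1 − 0.923116)(1 − 0.826959)(1 − 0.832768) = 0.9998

0.9998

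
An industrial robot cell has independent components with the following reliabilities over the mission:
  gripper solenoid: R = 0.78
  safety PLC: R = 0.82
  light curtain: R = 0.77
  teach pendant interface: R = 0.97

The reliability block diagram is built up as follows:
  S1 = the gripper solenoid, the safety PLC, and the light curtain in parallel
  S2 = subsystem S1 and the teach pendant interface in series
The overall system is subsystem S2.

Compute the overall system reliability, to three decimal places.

0.961

Parallel (gripper solenoid, safety PLC, and light curtain): 1 − (1 − 0.78000)(1 − 0.82000)(1 − 0.77000) = 0.99089
Series ([0.99089] and teach pendant interface): 0.99089 × 0.97000 = 0.961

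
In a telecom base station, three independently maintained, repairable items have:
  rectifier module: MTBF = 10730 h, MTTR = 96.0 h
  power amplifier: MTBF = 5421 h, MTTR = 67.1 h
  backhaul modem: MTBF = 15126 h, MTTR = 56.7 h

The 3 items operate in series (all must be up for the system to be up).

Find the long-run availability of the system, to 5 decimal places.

A(rectifier module) = MTBF/(MTBF+MTTR) = 10730/(10730+96.0) = 0.991132
A(power amplifier) = MTBF/(MTBF+MTTR) = 5421/(5421+67.1) = 0.987774
A(backhaul modem) = MTBF/(MTBF+MTTR) = 15126/(15126+56.7) = 0.996265
Series availability: 0.991132 × 0.987774 × 0.996265 = 0.97536

0.97536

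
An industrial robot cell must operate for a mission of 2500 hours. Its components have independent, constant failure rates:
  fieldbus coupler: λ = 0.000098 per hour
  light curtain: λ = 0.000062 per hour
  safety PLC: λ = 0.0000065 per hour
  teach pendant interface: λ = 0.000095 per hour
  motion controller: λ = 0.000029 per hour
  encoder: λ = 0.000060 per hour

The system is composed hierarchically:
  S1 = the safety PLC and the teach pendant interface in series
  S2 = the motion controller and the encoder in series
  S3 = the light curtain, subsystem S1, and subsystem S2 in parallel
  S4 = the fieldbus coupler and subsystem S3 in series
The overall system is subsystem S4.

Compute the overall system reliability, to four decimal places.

R(fieldbus coupler) = exp(−0.000098 × 2500) = 0.782705
R(light curtain) = exp(−0.000062 × 2500) = 0.856415
R(safety PLC) = exp(−0.0000065 × 2500) = 0.983881
R(teach pendant interface) = exp(−0.000095 × 2500) = 0.788597
R(motion controller) = exp(−0.000029 × 2500) = 0.930066
R(encoder) = exp(−0.000060 × 2500) = 0.860708
Series (safety PLC and teach pendant interface): 0.983881 × 0.788597 = 0.775886
Series (motion controller and encoder): 0.930066 × 0.860708 = 0.800515
Parallel (light curtain, [0.775886], and [0.800515]): 1 − (1 − 0.856415)(1 − 0.775886)(1 − 0.800515) = 0.993581
Series (fieldbus coupler and [0.993581]): 0.782705 × 0.993581 = 0.7777

0.7777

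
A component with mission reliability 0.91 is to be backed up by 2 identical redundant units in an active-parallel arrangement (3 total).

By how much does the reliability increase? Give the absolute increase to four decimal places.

0.0893

R_before = 0.91
R_after = 1 − (1 − 0.91)^3 = 0.9993
ΔR = 0.9993 − 0.91 = 0.0893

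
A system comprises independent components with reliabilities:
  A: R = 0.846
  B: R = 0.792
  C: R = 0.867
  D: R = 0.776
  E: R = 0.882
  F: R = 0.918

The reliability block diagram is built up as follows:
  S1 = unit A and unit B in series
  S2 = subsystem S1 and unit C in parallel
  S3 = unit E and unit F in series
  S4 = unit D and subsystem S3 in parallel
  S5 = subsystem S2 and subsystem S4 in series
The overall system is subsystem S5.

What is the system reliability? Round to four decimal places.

0.9154

Series (A and B): 0.846000 × 0.792000 = 0.670032
Parallel ([0.670032] and C): 1 − (1 − 0.670032)(1 − 0.867000) = 0.956114
Series (E and F): 0.882000 × 0.918000 = 0.809676
Parallel (D and [0.809676]): 1 − (1 − 0.776000)(1 − 0.809676) = 0.957367
Series ([0.956114] and [0.957367]): 0.956114 × 0.957367 = 0.9154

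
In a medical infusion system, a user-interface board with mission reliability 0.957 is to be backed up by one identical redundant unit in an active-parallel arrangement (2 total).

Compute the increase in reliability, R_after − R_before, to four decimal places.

0.0412

R_before = 0.957
R_after = 1 − (1 − 0.957)^2 = 0.9982
ΔR = 0.9982 − 0.957 = 0.0412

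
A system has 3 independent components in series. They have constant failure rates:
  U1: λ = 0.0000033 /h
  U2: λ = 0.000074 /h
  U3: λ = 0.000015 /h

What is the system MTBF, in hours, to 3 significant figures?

Series of exponential components: λ_sys = Σ λ_i
λ_sys = 0.0000033 + 0.000074 + 0.000015 = 9.2300e-05 /h
MTBF = 1 / λ_sys = 10800 h

10800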